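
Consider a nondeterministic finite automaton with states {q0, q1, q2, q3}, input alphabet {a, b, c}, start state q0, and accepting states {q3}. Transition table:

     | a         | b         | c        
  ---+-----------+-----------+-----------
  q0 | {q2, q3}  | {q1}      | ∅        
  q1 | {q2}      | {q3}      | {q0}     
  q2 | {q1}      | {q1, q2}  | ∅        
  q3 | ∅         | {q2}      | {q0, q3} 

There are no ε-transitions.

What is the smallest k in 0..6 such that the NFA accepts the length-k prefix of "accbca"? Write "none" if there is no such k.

1

Start in {q0}.
Read 'a': q0→{q2, q3}; now {q2, q3}.
None of the earlier sets intersect F, but {q2, q3} does.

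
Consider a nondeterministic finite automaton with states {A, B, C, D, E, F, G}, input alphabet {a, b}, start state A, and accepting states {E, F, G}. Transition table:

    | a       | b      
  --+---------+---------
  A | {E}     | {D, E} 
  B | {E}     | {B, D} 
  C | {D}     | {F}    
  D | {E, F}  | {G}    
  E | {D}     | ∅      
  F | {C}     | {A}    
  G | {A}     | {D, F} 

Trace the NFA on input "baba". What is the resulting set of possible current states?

Start in {A}.
Read 'b': A→{D, E}; now {D, E}.
Read 'a': D→{E, F}, E→{D}; now {D, E, F}.
Read 'b': D→{G}, E→∅, F→{A}; now {A, G}.
Read 'a': A→{E}, G→{A}; now {A, E}.

{A, E}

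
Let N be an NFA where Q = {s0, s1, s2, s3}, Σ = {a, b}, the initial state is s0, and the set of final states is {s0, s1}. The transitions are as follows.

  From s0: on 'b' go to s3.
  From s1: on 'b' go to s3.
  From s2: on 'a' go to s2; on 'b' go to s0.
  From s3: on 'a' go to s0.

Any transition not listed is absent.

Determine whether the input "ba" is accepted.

Yes

Start in {s0}.
Read 'b': s0→{s3}; now {s3}.
Read 'a': s3→{s0}; now {s0}.
The final set {s0} contains the accepting state s0.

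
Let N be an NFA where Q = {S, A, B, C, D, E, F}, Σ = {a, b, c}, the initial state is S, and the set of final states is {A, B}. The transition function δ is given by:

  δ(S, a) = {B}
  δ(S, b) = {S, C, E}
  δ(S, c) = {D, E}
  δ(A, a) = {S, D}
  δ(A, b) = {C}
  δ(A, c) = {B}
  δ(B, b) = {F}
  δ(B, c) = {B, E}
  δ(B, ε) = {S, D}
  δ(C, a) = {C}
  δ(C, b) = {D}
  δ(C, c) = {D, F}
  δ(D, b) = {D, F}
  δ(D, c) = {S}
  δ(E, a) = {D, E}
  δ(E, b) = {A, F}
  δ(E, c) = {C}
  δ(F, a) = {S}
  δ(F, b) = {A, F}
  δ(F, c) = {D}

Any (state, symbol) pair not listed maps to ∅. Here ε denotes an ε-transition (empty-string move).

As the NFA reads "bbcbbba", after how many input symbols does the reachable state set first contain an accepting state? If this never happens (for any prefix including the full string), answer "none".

Start in {S}.
Read 'b': {S} → {S, C, E}.
Read 'b': {S, C, E} → {S, A, C, D, E, F}.
None of the earlier sets intersect F, but {S, A, C, D, E, F} does.

2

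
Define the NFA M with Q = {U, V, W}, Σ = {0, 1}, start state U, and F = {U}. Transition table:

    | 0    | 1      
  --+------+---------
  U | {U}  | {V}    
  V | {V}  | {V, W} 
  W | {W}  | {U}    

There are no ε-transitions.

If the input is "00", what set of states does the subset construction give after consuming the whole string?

{U}

Start in {U}.
Read '0': U→{U}; now {U}.
Read '0': U→{U}; now {U}.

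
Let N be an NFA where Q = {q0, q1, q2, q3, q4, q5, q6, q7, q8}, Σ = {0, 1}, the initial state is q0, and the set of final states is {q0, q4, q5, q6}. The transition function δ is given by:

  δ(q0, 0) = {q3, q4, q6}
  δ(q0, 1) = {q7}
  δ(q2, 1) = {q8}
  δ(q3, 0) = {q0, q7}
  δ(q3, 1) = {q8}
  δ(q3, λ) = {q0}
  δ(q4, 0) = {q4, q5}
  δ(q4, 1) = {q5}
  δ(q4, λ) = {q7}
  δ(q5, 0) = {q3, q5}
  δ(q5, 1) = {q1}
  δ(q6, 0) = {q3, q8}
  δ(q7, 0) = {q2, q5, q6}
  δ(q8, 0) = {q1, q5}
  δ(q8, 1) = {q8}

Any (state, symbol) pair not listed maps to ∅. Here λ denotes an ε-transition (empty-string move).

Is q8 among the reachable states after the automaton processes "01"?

Yes

Start in {q0}.
Read '0': q0→{q3, q4, q6}; union {q3, q4, q6}; ε-closure = {q0, q3, q4, q6, q7}.
Read '1': q0→{q7}, q3→{q8}, q4→{q5}, q6→∅, q7→∅; now {q5, q7, q8}.
State q8 is in {q5, q7, q8}.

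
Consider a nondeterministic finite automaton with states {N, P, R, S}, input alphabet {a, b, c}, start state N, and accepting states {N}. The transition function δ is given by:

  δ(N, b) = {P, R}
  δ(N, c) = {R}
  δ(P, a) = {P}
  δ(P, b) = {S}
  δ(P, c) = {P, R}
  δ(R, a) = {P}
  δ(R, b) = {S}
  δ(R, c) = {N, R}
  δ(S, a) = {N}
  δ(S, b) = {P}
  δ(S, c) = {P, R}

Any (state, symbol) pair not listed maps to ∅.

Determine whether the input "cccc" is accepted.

Yes

Start in {N}.
Read 'c': N→{R}; now {R}.
Read 'c': R→{N, R}; now {N, R}.
Read 'c': N→{R}, R→{N, R}; now {N, R}.
Read 'c': N→{R}, R→{N, R}; now {N, R}.
The final set {N, R} contains the accepting state N.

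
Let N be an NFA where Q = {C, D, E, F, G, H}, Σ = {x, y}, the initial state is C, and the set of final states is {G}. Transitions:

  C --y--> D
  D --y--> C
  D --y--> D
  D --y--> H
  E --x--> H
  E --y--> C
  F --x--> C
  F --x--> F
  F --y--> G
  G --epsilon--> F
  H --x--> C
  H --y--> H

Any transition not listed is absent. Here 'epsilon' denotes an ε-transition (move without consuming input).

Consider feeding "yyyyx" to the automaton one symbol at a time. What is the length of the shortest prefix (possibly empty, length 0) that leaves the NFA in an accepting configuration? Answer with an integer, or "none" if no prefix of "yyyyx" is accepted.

none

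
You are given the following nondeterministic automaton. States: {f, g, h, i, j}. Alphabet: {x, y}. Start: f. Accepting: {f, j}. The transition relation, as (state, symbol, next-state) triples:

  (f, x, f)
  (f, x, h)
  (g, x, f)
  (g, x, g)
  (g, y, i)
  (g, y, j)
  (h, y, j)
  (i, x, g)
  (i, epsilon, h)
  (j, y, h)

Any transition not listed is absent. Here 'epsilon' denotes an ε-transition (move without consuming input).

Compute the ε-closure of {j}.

Begin with {j}.
No ε-moves leave this set, so the closure equals the set itself.

{j}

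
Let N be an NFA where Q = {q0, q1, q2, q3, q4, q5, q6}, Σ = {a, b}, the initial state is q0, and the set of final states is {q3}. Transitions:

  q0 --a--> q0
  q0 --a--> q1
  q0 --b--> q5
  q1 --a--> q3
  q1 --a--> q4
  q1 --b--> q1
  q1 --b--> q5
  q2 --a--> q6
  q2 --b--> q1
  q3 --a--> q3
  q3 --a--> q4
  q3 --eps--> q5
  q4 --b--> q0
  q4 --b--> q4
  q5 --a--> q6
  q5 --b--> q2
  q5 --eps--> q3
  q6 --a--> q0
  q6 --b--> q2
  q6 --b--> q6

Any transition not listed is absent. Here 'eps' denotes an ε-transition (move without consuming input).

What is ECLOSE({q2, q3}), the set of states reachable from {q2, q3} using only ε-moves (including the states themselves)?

Begin with {q2, q3}.
ε-move q3 → q5; add q5.

{q2, q3, q5}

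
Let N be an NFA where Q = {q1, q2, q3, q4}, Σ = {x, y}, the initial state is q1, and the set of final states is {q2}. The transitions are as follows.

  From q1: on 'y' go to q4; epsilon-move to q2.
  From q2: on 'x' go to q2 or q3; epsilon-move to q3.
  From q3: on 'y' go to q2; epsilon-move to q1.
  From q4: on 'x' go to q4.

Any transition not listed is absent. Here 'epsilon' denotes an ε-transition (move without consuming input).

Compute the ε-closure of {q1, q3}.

{q1, q2, q3}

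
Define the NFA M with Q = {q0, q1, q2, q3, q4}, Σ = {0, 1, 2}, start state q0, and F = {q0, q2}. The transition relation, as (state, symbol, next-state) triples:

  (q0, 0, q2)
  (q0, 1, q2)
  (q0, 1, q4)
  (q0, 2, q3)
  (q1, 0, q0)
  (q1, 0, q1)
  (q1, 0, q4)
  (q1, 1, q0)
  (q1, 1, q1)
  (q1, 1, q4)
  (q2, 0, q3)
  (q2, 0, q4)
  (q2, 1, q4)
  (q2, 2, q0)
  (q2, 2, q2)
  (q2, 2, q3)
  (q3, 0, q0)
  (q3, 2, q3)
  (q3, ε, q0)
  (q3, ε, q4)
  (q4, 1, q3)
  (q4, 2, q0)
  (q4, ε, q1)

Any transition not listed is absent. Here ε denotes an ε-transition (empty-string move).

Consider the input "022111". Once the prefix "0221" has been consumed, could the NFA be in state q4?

Yes

Start in {q0}.
Read '0': q0→{q2}; now {q2}.
Read '2': q2→{q0, q2, q3}; union {q0, q2, q3}; ε-closure = {q0, q1, q2, q3, q4}.
Read '2': q0→{q3}, q1→∅, q2→{q0, q2, q3}, q3→{q3}, q4→{q0}; union {q0, q2, q3}; ε-closure = {q0, q1, q2, q3, q4}.
Read '1': q0→{q2, q4}, q1→{q0, q1, q4}, q2→{q4}, q3→∅, q4→{q3}; now {q0, q1, q2, q3, q4}.
State q4 is in {q0, q1, q2, q3, q4}.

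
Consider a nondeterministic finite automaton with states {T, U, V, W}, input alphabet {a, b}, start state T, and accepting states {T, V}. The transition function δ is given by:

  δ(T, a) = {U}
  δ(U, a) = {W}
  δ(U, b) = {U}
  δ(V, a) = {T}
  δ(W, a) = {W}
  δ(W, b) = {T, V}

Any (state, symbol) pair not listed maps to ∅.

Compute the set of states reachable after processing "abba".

{W}

Start in {T}.
Read 'a': T→{U}; now {U}.
Read 'b': U→{U}; now {U}.
Read 'b': U→{U}; now {U}.
Read 'a': U→{W}; now {W}.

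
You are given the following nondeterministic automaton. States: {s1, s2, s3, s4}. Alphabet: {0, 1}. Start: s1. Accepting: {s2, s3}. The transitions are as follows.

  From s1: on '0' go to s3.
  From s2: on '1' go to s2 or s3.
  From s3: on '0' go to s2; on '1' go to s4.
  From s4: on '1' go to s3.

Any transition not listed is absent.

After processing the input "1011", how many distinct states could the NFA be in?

Start in {s1}.
Read '1': {s1} → ∅.
The set is empty and remains empty for the remaining 3 symbols.
That set has 0 states.

0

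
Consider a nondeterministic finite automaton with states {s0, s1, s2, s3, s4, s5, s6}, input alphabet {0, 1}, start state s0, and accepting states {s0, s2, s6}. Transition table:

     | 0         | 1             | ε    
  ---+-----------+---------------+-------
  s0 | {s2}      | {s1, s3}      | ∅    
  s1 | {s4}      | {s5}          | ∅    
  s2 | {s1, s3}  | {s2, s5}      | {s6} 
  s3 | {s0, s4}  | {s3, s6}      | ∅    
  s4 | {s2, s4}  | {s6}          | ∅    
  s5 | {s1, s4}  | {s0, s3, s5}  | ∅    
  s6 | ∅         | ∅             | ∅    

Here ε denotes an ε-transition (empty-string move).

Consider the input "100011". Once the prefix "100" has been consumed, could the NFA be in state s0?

No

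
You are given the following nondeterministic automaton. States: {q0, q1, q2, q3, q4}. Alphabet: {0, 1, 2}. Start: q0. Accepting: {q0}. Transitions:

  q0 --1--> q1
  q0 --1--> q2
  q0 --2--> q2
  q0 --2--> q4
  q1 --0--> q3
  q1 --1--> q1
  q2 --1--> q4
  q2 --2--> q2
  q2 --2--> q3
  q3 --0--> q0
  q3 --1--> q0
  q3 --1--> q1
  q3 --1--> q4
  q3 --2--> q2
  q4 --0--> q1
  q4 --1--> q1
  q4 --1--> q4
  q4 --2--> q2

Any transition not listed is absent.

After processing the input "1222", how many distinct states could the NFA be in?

Start in {q0}.
Read '1': {q0} → {q1, q2}.
Read '2': {q1, q2} → {q2, q3}.
Read '2': {q2, q3} → {q2, q3}.
Read '2': {q2, q3} → {q2, q3}.
That set has 2 states.

2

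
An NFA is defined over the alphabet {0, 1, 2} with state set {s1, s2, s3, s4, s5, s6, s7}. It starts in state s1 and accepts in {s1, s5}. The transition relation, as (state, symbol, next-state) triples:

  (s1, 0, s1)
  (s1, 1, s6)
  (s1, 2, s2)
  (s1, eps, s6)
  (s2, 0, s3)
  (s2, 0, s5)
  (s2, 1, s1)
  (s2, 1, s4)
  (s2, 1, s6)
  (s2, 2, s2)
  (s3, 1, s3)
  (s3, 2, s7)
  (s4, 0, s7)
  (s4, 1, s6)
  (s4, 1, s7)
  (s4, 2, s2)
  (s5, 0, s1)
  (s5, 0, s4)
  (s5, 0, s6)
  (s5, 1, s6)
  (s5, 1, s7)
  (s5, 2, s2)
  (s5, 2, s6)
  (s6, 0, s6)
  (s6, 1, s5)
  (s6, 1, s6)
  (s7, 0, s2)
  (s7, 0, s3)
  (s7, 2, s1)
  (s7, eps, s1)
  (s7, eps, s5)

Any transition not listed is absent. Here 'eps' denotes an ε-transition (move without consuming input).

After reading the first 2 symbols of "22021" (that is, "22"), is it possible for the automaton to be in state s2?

Yes

Start: ε-closure({s1}) = {s1, s6}.
Read '2': {s1, s6} → {s2}.
Read '2': {s2} → {s2}.
State s2 is in {s2}.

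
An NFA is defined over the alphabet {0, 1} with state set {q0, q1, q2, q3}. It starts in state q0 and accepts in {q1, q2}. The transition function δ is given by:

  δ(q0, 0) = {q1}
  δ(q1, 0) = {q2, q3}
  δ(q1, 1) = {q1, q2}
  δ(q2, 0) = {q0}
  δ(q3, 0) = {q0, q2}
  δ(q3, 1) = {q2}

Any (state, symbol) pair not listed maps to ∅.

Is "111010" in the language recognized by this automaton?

No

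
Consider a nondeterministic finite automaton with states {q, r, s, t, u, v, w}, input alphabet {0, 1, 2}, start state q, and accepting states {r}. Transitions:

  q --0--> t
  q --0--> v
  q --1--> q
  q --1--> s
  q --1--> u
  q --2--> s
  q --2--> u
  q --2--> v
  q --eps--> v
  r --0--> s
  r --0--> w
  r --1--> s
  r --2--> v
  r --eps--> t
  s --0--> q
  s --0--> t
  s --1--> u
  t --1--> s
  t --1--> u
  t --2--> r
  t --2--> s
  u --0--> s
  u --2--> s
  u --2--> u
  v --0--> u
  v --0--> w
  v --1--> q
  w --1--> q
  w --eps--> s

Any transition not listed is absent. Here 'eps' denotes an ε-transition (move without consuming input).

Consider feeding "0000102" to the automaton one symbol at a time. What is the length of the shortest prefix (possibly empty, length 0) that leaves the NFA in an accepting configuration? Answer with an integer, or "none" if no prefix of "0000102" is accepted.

7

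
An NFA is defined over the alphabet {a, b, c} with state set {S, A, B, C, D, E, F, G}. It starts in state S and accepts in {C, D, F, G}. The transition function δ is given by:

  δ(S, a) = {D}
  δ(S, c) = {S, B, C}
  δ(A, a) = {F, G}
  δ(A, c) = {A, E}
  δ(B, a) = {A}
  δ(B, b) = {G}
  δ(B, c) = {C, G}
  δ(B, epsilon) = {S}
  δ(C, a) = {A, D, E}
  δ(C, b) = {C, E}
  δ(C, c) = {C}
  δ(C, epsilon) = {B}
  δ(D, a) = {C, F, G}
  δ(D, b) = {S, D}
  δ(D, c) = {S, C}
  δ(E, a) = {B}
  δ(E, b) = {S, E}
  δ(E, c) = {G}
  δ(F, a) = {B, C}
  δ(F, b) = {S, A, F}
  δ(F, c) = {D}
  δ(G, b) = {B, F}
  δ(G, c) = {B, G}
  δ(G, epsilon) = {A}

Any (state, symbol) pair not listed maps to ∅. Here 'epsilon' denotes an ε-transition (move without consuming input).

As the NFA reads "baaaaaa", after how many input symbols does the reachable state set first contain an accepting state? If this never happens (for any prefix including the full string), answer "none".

none

Start in {S}.
Read 'b': {S} → ∅.
The set is empty and remains empty for the remaining 6 symbols.
No reachable set along the way intersects F.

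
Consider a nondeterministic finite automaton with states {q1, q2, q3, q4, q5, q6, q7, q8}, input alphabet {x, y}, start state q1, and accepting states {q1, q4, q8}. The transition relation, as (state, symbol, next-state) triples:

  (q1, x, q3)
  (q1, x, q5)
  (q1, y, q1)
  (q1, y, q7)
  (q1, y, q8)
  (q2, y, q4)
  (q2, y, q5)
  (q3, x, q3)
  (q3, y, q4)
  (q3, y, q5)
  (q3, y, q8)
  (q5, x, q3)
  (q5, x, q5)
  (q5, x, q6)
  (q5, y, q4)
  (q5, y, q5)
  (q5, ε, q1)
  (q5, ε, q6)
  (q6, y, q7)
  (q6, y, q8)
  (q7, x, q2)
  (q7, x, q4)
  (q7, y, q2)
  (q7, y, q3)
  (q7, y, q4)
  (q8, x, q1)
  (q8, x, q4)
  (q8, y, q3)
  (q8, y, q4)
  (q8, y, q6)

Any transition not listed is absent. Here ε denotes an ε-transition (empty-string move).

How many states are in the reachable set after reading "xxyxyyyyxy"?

6

Start in {q1}.
Read 'x': q1→{q3, q5}; union {q3, q5}; ε-closure = {q1, q3, q5, q6}.
Read 'x': q1→{q3, q5}, q3→{q3}, q5→{q3, q5, q6}, q6→∅; union {q3, q5, q6}; ε-closure = {q1, q3, q5, q6}.
Read 'y': q1→{q1, q7, q8}, q3→{q4, q5, q8}, q5→{q4, q5}, q6→{q7, q8}; union {q1, q4, q5, q7, q8}; ε-closure = {q1, q4, q5, q6, q7, q8}.
Read 'x': q1→{q3, q5}, q4→∅, q5→{q3, q5, q6}, q6→∅, q7→{q2, q4}, q8→{q1, q4}; now {q1, q2, q3, q4, q5, q6}.
Read 'y': q1→{q1, q7, q8}, q2→{q4, q5}, q3→{q4, q5, q8}, q4→∅, q5→{q4, q5}, q6→{q7, q8}; union {q1, q4, q5, q7, q8}; ε-closure = {q1, q4, q5, q6, q7, q8}.
Read 'y': q1→{q1, q7, q8}, q4→∅, q5→{q4, q5}, q6→{q7, q8}, q7→{q2, q3, q4}, q8→{q3, q4, q6}; now {q1, q2, q3, q4, q5, q6, q7, q8}.
Read 'y': q1→{q1, q7, q8}, q2→{q4, q5}, q3→{q4, q5, q8}, q4→∅, q5→{q4, q5}, q6→{q7, q8}, q7→{q2, q3, q4}, q8→{q3, q4, q6}; now {q1, q2, q3, q4, q5, q6, q7, q8}.
Read 'y': q1→{q1, q7, q8}, q2→{q4, q5}, q3→{q4, q5, q8}, q4→∅, q5→{q4, q5}, q6→{q7, q8}, q7→{q2, q3, q4}, q8→{q3, q4, q6}; now {q1, q2, q3, q4, q5, q6, q7, q8}.
Read 'x': q1→{q3, q5}, q2→∅, q3→{q3}, q4→∅, q5→{q3, q5, q6}, q6→∅, q7→{q2, q4}, q8→{q1, q4}; now {q1, q2, q3, q4, q5, q6}.
Read 'y': q1→{q1, q7, q8}, q2→{q4, q5}, q3→{q4, q5, q8}, q4→∅, q5→{q4, q5}, q6→{q7, q8}; union {q1, q4, q5, q7, q8}; ε-closure = {q1, q4, q5, q6, q7, q8}.
That set has 6 states.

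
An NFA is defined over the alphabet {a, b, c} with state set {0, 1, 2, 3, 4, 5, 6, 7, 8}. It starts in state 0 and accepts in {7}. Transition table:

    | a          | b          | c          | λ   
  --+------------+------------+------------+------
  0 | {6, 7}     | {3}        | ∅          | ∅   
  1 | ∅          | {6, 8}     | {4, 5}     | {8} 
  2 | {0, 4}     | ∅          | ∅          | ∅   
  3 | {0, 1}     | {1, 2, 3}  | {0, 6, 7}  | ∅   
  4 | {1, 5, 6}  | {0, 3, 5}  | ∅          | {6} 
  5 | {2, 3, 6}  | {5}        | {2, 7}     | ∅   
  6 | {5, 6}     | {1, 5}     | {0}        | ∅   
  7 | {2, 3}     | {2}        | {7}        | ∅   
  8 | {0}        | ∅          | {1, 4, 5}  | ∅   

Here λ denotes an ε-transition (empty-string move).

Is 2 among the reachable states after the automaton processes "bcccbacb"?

Start in {0}.
Read 'b': {0} → {3}.
Read 'c': {3} → {0, 6, 7}.
Read 'c': {0, 6, 7} → {0, 7}.
Read 'c': {0, 7} → {7}.
Read 'b': {7} → {2}.
Read 'a': {2} → {0, 4, 6}.
Read 'c': {0, 4, 6} → {0}.
Read 'b': {0} → {3}.
State 2 is not in {3}.

No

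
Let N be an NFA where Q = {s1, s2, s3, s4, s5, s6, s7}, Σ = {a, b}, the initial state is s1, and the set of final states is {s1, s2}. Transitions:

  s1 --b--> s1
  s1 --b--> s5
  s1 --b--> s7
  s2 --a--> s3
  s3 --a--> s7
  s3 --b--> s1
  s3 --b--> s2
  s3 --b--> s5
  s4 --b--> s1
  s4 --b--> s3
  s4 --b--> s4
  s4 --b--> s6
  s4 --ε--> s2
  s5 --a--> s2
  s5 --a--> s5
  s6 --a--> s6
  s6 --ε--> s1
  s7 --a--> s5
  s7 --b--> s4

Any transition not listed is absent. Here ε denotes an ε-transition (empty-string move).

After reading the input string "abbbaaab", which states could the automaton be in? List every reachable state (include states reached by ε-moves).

∅

Start in {s1}.
Read 'a': {s1} → ∅.
The set is empty and remains empty for the remaining 7 symbols.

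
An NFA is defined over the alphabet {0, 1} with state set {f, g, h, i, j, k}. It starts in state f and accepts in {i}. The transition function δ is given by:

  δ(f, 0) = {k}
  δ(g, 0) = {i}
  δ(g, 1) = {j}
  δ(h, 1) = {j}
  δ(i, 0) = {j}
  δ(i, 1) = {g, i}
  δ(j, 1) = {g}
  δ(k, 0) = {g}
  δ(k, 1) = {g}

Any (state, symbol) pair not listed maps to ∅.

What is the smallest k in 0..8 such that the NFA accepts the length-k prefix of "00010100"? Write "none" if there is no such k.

3

Start in {f}.
Read '0': f→{k}; now {k}.
Read '0': k→{g}; now {g}.
Read '0': g→{i}; now {i}.
None of the earlier sets intersect F, but {i} does.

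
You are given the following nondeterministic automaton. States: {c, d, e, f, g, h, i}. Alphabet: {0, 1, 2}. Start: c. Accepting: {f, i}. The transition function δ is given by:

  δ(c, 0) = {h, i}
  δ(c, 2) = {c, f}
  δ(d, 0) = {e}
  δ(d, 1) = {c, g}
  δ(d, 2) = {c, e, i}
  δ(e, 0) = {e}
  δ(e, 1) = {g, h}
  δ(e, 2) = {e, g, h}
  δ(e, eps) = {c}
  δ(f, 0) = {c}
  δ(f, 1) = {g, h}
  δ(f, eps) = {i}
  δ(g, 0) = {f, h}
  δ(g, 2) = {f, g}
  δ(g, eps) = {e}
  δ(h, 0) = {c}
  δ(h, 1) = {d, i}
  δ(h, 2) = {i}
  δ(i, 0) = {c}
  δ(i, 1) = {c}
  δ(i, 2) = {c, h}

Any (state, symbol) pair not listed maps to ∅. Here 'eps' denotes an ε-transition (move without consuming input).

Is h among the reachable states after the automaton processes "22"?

Yes

Start in {c}.
Read '2': c→{c, f}; union {c, f}; ε-closure = {c, f, i}.
Read '2': c→{c, f}, f→∅, i→{c, h}; union {c, f, h}; ε-closure = {c, f, h, i}.
State h is in {c, f, h, i}.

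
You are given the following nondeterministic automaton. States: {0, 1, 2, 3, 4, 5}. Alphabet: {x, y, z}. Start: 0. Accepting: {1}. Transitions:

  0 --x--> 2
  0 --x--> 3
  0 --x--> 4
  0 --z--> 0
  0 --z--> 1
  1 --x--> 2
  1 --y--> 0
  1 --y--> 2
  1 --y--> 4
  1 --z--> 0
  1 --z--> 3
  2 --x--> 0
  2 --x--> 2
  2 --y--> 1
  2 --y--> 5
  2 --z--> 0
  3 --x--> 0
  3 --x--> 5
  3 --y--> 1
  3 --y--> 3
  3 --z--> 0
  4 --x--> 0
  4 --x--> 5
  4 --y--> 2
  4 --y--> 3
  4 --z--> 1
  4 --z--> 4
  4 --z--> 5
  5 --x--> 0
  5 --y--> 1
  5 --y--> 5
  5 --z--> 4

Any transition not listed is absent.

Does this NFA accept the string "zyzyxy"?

Yes

Start in {0}.
Read 'z': {0} → {0, 1}.
Read 'y': {0, 1} → {0, 2, 4}.
Read 'z': {0, 2, 4} → {0, 1, 4, 5}.
Read 'y': {0, 1, 4, 5} → {0, 1, 2, 3, 4, 5}.
Read 'x': {0, 1, 2, 3, 4, 5} → {0, 2, 3, 4, 5}.
Read 'y': {0, 2, 3, 4, 5} → {1, 2, 3, 5}.
The final set {1, 2, 3, 5} contains the accepting state 1.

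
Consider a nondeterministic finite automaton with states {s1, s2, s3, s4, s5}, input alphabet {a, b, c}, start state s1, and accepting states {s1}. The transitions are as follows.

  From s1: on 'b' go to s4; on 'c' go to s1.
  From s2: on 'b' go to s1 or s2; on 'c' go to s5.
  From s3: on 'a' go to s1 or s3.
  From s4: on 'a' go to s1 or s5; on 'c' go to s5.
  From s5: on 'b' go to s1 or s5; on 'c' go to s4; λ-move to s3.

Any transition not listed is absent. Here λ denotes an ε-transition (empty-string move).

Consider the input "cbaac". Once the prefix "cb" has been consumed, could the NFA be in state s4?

Start in {s1}.
Read 'c': {s1} → {s1}.
Read 'b': {s1} → {s4}.
State s4 is in {s4}.

Yes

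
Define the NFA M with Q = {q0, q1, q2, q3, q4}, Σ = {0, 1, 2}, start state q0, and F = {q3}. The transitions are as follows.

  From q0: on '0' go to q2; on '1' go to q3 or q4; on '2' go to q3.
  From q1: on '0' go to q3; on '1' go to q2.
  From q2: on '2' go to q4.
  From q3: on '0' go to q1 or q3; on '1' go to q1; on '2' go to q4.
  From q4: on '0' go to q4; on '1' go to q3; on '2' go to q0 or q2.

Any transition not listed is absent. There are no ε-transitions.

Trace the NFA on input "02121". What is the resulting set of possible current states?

{q3}

Start in {q0}.
Read '0': q0→{q2}; now {q2}.
Read '2': q2→{q4}; now {q4}.
Read '1': q4→{q3}; now {q3}.
Read '2': q3→{q4}; now {q4}.
Read '1': q4→{q3}; now {q3}.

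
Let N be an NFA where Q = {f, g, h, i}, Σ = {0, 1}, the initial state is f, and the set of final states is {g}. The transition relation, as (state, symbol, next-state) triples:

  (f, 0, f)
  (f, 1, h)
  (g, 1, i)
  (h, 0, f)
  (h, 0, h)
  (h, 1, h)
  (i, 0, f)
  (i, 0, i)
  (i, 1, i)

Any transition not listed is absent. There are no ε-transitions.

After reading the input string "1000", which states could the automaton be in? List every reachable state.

Start in {f}.
Read '1': f→{h}; now {h}.
Read '0': h→{f, h}; now {f, h}.
Read '0': f→{f}, h→{f, h}; now {f, h}.
Read '0': f→{f}, h→{f, h}; now {f, h}.

{f, h}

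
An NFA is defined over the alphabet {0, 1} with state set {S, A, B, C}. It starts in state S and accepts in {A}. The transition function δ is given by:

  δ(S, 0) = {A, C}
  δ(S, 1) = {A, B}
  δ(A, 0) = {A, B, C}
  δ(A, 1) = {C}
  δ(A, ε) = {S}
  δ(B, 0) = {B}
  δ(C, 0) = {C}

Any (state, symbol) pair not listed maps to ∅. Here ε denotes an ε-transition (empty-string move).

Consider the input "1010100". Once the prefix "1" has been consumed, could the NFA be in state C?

Start in {S}.
Read '1': S→{A, B}; union {A, B}; ε-closure = {S, A, B}.
State C is not in {S, A, B}.

No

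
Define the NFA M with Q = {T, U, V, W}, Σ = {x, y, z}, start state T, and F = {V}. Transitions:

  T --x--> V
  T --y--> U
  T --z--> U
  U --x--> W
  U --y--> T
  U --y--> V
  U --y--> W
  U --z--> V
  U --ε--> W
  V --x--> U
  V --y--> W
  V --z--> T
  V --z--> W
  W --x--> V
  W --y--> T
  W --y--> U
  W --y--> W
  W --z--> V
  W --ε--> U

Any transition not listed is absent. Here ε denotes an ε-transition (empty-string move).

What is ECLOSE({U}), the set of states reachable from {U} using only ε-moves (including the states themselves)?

Begin with {U}.
ε-move U → W; add W.

{U, W}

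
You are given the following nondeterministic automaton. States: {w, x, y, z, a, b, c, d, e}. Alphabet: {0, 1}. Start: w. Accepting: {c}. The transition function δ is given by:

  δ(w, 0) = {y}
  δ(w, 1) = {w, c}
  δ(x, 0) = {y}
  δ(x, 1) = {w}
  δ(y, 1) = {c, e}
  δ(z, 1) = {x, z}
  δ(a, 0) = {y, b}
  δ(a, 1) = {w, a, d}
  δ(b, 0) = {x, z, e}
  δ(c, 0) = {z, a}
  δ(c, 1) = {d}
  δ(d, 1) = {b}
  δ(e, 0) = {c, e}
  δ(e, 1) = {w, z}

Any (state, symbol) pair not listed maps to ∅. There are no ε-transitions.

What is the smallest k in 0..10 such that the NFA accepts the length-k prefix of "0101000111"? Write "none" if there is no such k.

Start in {w}.
Read '0': w→{y}; now {y}.
Read '1': y→{c, e}; now {c, e}.
None of the earlier sets intersect F, but {c, e} does.

2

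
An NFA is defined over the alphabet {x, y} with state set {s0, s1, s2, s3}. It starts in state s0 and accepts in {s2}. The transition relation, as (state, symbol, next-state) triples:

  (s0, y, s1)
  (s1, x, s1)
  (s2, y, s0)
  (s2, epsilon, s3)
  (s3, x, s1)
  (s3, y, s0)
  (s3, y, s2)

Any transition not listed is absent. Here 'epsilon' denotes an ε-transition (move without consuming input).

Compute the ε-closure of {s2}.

{s2, s3}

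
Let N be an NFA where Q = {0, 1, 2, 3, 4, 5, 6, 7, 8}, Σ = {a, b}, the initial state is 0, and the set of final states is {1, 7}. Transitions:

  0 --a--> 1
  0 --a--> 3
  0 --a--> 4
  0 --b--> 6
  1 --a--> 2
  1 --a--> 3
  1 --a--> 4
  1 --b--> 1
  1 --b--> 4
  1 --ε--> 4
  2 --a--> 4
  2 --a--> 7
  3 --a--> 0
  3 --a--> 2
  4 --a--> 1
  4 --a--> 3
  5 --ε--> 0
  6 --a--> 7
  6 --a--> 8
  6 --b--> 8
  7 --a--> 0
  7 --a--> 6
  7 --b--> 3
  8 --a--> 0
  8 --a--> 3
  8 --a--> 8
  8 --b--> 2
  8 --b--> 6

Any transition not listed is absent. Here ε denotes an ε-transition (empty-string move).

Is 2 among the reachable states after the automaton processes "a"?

Start in {0}.
Read 'a': 0→{1, 3, 4}; now {1, 3, 4}.
State 2 is not in {1, 3, 4}.

No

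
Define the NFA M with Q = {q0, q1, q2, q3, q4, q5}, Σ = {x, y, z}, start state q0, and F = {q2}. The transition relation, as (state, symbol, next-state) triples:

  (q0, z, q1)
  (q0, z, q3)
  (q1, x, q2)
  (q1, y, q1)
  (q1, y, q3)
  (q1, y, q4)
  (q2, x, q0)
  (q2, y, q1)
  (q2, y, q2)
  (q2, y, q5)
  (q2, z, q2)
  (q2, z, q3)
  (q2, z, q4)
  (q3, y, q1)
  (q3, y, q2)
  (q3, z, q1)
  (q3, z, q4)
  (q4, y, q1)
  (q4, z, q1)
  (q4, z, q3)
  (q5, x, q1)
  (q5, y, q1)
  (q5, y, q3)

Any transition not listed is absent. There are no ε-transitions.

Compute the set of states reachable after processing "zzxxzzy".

{q1, q3, q4}

Start in {q0}.
Read 'z': q0→{q1, q3}; now {q1, q3}.
Read 'z': q1→∅, q3→{q1, q4}; now {q1, q4}.
Read 'x': q1→{q2}, q4→∅; now {q2}.
Read 'x': q2→{q0}; now {q0}.
Read 'z': q0→{q1, q3}; now {q1, q3}.
Read 'z': q1→∅, q3→{q1, q4}; now {q1, q4}.
Read 'y': q1→{q1, q3, q4}, q4→{q1}; now {q1, q3, q4}.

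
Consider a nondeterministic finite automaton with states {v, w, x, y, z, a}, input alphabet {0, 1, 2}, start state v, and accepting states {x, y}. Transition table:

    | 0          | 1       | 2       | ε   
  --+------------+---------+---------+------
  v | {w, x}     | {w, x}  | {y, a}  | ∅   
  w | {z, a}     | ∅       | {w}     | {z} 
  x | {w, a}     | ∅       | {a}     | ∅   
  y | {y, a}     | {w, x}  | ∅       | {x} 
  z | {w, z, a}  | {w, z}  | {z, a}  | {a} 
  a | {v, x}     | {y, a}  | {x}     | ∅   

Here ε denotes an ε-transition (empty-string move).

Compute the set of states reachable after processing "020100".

{v, w, x, y, z, a}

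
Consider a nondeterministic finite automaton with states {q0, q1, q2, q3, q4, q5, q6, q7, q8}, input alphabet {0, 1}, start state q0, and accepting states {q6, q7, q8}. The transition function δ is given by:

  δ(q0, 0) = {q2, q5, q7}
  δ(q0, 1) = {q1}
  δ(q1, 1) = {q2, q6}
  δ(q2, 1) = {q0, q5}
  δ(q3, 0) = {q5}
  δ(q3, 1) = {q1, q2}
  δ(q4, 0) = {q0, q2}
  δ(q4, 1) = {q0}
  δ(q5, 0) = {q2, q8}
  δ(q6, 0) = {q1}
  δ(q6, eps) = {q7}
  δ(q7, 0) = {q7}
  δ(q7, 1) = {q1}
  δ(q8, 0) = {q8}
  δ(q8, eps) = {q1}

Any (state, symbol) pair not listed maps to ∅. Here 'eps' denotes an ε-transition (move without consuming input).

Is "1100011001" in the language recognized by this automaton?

Start in {q0}.
Read '1': q0→{q1}; now {q1}.
Read '1': q1→{q2, q6}; union {q2, q6}; ε-closure = {q2, q6, q7}.
Read '0': q2→∅, q6→{q1}, q7→{q7}; now {q1, q7}.
Read '0': q1→∅, q7→{q7}; now {q7}.
Read '0': q7→{q7}; now {q7}.
Read '1': q7→{q1}; now {q1}.
Read '1': q1→{q2, q6}; union {q2, q6}; ε-closure = {q2, q6, q7}.
Read '0': q2→∅, q6→{q1}, q7→{q7}; now {q1, q7}.
Read '0': q1→∅, q7→{q7}; now {q7}.
Read '1': q7→{q1}; now {q1}.
The final set {q1} contains no accepting state.

No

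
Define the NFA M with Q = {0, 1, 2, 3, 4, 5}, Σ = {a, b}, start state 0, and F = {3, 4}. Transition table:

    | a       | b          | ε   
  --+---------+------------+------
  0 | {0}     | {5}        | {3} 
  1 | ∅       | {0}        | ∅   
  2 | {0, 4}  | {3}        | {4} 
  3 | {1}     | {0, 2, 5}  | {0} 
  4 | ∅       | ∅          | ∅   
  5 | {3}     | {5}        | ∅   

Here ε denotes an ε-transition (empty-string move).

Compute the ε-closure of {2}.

{2, 4}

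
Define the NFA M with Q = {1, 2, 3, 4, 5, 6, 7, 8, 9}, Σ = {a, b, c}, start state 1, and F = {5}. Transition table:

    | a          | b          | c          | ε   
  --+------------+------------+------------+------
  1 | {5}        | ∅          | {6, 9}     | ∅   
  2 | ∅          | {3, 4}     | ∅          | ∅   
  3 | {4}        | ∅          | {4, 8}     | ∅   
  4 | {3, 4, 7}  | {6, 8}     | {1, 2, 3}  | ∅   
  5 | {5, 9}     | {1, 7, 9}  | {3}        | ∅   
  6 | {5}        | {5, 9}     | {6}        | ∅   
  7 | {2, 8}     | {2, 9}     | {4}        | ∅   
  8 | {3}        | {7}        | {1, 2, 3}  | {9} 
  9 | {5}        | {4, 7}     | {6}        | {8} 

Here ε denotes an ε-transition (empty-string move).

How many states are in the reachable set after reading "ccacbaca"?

Start in {1}.
Read 'c': {1} → {6, 8, 9}.
Read 'c': {6, 8, 9} → {1, 2, 3, 6}.
Read 'a': {1, 2, 3, 6} → {4, 5}.
Read 'c': {4, 5} → {1, 2, 3}.
Read 'b': {1, 2, 3} → {3, 4}.
Read 'a': {3, 4} → {3, 4, 7}.
Read 'c': {3, 4, 7} → {1, 2, 3, 4, 8, 9}.
Read 'a': {1, 2, 3, 4, 8, 9} → {3, 4, 5, 7}.
That set has 4 states.

4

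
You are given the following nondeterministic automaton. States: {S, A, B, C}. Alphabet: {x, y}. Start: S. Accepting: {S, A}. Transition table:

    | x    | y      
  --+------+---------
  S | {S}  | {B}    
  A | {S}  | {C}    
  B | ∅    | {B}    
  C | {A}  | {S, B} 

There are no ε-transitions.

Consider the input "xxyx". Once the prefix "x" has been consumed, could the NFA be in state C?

No

Start in {S}.
Read 'x': S→{S}; now {S}.
State C is not in {S}.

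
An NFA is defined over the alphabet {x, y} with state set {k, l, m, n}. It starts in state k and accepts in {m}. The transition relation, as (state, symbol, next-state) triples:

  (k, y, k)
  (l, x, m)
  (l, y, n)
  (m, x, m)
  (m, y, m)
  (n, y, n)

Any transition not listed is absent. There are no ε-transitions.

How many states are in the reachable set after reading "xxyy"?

Start in {k}.
Read 'x': k→∅; now ∅.
The set is empty and remains empty for the remaining 3 symbols.
That set has 0 states.

0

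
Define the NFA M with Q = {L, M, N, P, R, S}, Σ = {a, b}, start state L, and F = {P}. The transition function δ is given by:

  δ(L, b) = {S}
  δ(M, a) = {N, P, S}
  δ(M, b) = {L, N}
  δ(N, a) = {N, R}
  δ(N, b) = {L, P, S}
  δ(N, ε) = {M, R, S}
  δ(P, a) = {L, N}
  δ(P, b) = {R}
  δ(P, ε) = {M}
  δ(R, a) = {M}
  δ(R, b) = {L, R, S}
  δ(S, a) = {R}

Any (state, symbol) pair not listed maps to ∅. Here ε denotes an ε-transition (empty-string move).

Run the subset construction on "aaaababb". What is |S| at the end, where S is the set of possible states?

Start in {L}.
Read 'a': {L} → ∅.
The set is empty and remains empty for the remaining 7 symbols.
That set has 0 states.

0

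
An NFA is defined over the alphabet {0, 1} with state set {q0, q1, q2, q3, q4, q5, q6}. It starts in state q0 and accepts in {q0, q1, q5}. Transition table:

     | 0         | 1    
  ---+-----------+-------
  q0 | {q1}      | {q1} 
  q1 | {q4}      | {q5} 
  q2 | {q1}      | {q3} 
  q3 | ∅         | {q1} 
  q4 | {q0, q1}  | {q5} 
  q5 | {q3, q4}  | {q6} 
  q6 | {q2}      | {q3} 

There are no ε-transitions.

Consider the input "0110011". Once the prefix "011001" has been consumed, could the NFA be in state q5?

Yes

Start in {q0}.
Read '0': q0→{q1}; now {q1}.
Read '1': q1→{q5}; now {q5}.
Read '1': q5→{q6}; now {q6}.
Read '0': q6→{q2}; now {q2}.
Read '0': q2→{q1}; now {q1}.
Read '1': q1→{q5}; now {q5}.
State q5 is in {q5}.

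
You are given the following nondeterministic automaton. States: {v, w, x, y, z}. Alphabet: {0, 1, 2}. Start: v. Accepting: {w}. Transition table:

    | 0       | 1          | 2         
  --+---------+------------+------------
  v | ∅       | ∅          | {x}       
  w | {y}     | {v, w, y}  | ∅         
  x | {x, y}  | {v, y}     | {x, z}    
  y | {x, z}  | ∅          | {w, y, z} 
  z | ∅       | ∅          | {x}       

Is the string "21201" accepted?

Start in {v}.
Read '2': {v} → {x}.
Read '1': {x} → {v, y}.
Read '2': {v, y} → {w, x, y, z}.
Read '0': {w, x, y, z} → {x, y, z}.
Read '1': {x, y, z} → {v, y}.
The final set {v, y} contains no accepting state.

No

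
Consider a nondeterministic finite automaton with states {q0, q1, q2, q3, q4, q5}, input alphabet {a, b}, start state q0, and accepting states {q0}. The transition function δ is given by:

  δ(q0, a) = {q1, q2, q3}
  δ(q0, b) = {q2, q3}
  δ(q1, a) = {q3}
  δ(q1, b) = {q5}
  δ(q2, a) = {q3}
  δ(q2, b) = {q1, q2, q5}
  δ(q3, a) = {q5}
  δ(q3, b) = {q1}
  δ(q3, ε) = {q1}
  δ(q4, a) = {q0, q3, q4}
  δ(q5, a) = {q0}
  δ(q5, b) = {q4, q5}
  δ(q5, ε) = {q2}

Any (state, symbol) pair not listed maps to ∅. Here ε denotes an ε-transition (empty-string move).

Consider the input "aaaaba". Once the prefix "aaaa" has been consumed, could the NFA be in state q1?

Start in {q0}.
Read 'a': {q0} → {q1, q2, q3}.
Read 'a': {q1, q2, q3} → {q1, q2, q3, q5}.
Read 'a': {q1, q2, q3, q5} → {q0, q1, q2, q3, q5}.
Read 'a': {q0, q1, q2, q3, q5} → {q0, q1, q2, q3, q5}.
State q1 is in {q0, q1, q2, q3, q5}.

Yes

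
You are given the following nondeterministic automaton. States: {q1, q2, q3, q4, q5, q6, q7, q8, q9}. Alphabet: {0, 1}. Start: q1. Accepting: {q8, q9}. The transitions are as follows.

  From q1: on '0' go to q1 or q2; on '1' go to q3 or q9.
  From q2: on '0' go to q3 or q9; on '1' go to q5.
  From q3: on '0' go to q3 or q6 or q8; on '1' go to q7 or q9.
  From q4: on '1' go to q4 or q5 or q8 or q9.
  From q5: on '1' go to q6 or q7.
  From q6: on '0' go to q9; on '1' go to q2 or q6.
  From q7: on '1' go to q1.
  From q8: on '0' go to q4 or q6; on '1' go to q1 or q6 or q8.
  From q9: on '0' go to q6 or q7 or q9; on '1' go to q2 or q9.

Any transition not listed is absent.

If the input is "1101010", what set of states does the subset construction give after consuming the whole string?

Start in {q1}.
Read '1': q1→{q3, q9}; now {q3, q9}.
Read '1': q3→{q7, q9}, q9→{q2, q9}; now {q2, q7, q9}.
Read '0': q2→{q3, q9}, q7→∅, q9→{q6, q7, q9}; now {q3, q6, q7, q9}.
Read '1': q3→{q7, q9}, q6→{q2, q6}, q7→{q1}, q9→{q2, q9}; now {q1, q2, q6, q7, q9}.
Read '0': q1→{q1, q2}, q2→{q3, q9}, q6→{q9}, q7→∅, q9→{q6, q7, q9}; now {q1, q2, q3, q6, q7, q9}.
Read '1': q1→{q3, q9}, q2→{q5}, q3→{q7, q9}, q6→{q2, q6}, q7→{q1}, q9→{q2, q9}; now {q1, q2, q3, q5, q6, q7, q9}.
Read '0': q1→{q1, q2}, q2→{q3, q9}, q3→{q3, q6, q8}, q5→∅, q6→{q9}, q7→∅, q9→{q6, q7, q9}; now {q1, q2, q3, q6, q7, q8, q9}.

{q1, q2, q3, q6, q7, q8, q9}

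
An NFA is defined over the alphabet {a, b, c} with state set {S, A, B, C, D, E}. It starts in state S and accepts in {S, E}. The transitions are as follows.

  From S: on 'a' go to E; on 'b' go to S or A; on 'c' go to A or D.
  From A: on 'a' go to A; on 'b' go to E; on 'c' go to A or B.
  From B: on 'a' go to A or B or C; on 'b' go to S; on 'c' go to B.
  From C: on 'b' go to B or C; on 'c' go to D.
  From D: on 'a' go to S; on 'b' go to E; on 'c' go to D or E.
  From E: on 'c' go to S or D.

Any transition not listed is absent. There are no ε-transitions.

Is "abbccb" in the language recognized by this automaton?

No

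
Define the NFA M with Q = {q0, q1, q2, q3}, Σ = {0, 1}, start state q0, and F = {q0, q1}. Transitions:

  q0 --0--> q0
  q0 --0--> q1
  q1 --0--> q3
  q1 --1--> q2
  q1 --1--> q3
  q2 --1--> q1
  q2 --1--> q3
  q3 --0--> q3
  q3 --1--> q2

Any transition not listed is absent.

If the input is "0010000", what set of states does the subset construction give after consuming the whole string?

Start in {q0}.
Read '0': q0→{q0, q1}; now {q0, q1}.
Read '0': q0→{q0, q1}, q1→{q3}; now {q0, q1, q3}.
Read '1': q0→∅, q1→{q2, q3}, q3→{q2}; now {q2, q3}.
Read '0': q2→∅, q3→{q3}; now {q3}.
Read '0': q3→{q3}; now {q3}.
Read '0': q3→{q3}; now {q3}.
Read '0': q3→{q3}; now {q3}.

{q3}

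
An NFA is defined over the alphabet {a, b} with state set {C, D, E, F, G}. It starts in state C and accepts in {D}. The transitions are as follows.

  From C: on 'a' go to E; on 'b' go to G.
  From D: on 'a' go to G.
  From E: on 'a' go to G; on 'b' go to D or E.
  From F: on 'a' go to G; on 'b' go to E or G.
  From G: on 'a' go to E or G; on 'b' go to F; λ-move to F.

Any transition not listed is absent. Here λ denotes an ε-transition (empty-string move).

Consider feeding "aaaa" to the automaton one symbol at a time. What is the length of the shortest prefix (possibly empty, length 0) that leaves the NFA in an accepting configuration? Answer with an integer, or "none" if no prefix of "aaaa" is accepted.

none

Start in {C}.
Read 'a': C→{E}; now {E}.
Read 'a': E→{G}; union {G}; ε-closure = {F, G}.
Read 'a': F→{G}, G→{E, G}; union {E, G}; ε-closure = {E, F, G}.
Read 'a': E→{G}, F→{G}, G→{E, G}; union {E, G}; ε-closure = {E, F, G}.
No reachable set along the way intersects F.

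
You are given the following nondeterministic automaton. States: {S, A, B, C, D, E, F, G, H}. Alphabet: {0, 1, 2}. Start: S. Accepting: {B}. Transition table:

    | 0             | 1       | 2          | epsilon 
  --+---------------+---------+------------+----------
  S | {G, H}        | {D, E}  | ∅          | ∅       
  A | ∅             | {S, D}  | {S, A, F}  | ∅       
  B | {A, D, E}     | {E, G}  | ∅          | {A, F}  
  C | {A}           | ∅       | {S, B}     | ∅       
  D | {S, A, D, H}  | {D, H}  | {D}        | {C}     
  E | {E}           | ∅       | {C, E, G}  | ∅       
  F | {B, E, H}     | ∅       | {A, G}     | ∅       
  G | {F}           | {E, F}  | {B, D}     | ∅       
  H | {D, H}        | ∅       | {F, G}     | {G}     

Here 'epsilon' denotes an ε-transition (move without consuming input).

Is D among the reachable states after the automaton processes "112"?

Start in {S}.
Read '1': {S} → {C, D, E}.
Read '1': {C, D, E} → {C, D, G, H}.
Read '2': {C, D, G, H} → {S, A, B, C, D, F, G}.
State D is in {S, A, B, C, D, F, G}.

Yes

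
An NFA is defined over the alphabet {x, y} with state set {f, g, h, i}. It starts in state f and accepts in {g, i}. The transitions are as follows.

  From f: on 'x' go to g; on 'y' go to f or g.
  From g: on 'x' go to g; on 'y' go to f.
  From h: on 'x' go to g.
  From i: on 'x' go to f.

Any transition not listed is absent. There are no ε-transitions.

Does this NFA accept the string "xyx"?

Yes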